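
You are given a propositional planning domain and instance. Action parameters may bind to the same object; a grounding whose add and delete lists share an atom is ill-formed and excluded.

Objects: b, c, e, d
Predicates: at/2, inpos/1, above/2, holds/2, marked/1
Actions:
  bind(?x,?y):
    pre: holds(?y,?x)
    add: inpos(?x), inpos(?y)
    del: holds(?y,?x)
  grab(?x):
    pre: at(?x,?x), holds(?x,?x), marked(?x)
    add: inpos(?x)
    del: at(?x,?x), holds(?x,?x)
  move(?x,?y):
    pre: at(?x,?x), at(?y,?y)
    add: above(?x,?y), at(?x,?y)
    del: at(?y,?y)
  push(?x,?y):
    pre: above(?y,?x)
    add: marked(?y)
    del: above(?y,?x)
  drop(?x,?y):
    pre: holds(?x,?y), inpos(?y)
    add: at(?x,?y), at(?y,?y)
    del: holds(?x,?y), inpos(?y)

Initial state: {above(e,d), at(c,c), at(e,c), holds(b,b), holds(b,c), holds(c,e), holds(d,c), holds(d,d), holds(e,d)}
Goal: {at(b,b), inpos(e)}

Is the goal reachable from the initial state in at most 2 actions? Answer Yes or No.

1. bind(c,b)  →  {above(e,d), at(c,c), at(e,c), holds(b,b), holds(c,e), holds(d,c), holds(d,d), holds(e,d), inpos(b), inpos(c)}
2. bind(e,c)  →  {above(e,d), at(c,c), at(e,c), holds(b,b), holds(d,c), holds(d,d), holds(e,d), inpos(b), inpos(c), inpos(e)}
3. drop(b,b)  →  {above(e,d), at(b,b), at(c,c), at(e,c), holds(d,c), holds(d,d), holds(e,d), inpos(c), inpos(e)}
optimal plan length = 3; 3 > 2

No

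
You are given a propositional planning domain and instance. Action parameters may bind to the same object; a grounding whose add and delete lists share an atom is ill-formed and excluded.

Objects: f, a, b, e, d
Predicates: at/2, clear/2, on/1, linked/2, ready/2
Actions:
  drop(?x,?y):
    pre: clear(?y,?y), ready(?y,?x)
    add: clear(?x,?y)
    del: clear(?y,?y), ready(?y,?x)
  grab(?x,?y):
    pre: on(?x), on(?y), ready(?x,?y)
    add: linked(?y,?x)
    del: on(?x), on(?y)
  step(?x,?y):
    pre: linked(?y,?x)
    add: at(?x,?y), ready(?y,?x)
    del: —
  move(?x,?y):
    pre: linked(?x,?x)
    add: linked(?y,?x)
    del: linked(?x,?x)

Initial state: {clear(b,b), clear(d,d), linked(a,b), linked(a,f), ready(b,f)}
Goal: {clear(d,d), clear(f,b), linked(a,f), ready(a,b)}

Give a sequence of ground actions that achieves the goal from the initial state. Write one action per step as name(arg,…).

drop(f,b); step(b,a)

1. drop(f,b)  →  {clear(d,d), clear(f,b), linked(a,b), linked(a,f)}
2. step(b,a)  →  {at(b,a), clear(d,d), clear(f,b), linked(a,b), linked(a,f), ready(a,b)}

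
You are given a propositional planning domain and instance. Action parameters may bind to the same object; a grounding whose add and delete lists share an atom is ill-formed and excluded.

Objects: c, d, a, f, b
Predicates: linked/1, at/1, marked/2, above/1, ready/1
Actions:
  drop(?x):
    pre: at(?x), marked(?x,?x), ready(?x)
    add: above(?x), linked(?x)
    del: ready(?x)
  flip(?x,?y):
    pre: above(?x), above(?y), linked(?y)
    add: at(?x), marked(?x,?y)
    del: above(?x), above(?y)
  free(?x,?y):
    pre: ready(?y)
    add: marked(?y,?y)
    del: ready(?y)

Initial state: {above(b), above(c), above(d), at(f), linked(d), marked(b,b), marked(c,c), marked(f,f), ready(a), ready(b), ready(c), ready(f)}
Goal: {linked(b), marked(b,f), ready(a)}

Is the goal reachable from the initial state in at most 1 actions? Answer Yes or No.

No

1. drop(f)  →  {above(b), above(c), above(d), above(f), at(f), linked(d), linked(f), marked(b,b), marked(c,c), marked(f,f), ready(a), ready(b), ready(c)}
2. flip(b,f)  →  {above(c), above(d), at(b), at(f), linked(d), linked(f), marked(b,b), marked(b,f), marked(c,c), marked(f,f), ready(a), ready(b), ready(c)}
3. drop(b)  →  {above(b), above(c), above(d), at(b), at(f), linked(b), linked(d), linked(f), marked(b,b), marked(b,f), marked(c,c), marked(f,f), ready(a), ready(c)}
optimal plan length = 3; 3 > 1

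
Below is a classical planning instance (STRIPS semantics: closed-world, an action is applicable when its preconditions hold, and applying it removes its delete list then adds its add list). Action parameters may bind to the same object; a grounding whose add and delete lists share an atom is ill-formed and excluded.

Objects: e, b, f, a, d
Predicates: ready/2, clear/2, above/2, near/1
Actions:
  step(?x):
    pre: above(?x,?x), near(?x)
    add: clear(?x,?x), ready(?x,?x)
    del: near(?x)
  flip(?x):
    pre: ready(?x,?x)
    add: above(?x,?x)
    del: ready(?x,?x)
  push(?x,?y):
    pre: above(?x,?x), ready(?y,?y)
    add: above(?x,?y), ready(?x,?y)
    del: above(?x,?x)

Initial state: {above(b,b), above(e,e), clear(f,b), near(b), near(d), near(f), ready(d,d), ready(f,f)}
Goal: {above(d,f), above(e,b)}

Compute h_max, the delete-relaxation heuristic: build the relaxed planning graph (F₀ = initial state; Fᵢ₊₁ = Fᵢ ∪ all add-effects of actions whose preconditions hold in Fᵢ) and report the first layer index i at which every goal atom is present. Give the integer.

2

F0 = init (8 atoms)
F1 = F0 ∪ {above(b,d), above(b,f), above(d,d), above(e,d), above(e,f), above(f,f), clear(b,b), ready(b,b), ready(b,d), ready(b,f), ready(e,d), ready(e,f)}  (20 atoms)
F2 = F1 ∪ {above(d,b), above(d,f), above(e,b), above(f,b), above(f,d), clear(d,d), clear(f,f), ready(d,b), ready(d,f), ready(e,b), ready(f,b), ready(f,d)}  (32 atoms)
goal ⊆ F2  ⇒  h_max = 2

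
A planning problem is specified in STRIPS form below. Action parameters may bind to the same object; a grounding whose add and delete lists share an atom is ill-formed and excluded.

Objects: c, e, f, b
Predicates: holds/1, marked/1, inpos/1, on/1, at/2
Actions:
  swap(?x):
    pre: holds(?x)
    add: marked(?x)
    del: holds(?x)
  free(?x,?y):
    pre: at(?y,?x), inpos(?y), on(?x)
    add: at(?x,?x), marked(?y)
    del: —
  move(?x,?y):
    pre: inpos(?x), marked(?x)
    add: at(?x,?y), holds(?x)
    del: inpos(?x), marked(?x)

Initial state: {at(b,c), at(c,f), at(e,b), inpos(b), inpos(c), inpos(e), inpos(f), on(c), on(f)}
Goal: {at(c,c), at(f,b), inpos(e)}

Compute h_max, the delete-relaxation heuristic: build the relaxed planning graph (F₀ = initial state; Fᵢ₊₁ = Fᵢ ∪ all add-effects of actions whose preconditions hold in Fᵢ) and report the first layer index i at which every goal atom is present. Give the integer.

3

F0 = init (9 atoms)
F1 = F0 ∪ {at(c,c), at(f,f), marked(b), marked(c)}  (13 atoms)
F2 = F1 ∪ {at(b,b), at(b,e), at(b,f), at(c,b), at(c,e), holds(b), holds(c), marked(f)}  (21 atoms)
F3 = F2 ∪ {at(f,b), at(f,c), at(f,e), holds(f)}  (25 atoms)
goal ⊆ F3  ⇒  h_max = 3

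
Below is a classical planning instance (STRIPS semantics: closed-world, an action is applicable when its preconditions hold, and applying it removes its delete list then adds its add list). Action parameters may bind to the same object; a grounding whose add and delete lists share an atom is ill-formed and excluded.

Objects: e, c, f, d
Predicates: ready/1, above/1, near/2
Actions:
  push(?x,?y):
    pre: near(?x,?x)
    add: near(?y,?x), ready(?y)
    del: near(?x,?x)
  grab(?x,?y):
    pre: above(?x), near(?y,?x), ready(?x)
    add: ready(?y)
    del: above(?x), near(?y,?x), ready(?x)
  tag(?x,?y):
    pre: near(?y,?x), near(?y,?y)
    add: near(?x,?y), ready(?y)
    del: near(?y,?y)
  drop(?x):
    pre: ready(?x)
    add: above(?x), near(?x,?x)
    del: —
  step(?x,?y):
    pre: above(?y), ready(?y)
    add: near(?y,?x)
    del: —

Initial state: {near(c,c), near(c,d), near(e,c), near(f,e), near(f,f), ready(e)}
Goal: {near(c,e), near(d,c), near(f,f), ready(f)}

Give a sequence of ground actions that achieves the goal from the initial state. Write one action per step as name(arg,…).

1. push(c,d)  →  {near(c,d), near(d,c), near(e,c), near(f,e), near(f,f), ready(d), ready(e)}
2. drop(e)  →  {above(e), near(c,d), near(d,c), near(e,c), near(e,e), near(f,e), near(f,f), ready(d), ready(e)}
3. push(e,c)  →  {above(e), near(c,d), near(c,e), near(d,c), near(e,c), near(f,e), near(f,f), ready(c), ready(d), ready(e)}
4. grab(e,f)  →  {near(c,d), near(c,e), near(d,c), near(e,c), near(f,f), ready(c), ready(d), ready(f)}

push(c,d); drop(e); push(e,c); grab(e,f)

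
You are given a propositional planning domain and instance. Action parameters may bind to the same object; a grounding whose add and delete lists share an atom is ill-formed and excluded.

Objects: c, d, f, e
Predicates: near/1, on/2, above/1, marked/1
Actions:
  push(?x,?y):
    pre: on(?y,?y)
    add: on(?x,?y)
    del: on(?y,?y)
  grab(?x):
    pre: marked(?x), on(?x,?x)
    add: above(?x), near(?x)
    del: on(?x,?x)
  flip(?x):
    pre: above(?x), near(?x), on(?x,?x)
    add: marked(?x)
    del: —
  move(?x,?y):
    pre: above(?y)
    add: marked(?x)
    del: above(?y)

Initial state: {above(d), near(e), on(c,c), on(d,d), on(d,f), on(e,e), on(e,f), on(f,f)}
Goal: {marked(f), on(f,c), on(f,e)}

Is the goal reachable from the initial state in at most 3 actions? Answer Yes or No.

Yes

1. push(f,c)  →  {above(d), near(e), on(d,d), on(d,f), on(e,e), on(e,f), on(f,c), on(f,f)}
2. push(f,e)  →  {above(d), near(e), on(d,d), on(d,f), on(e,f), on(f,c), on(f,e), on(f,f)}
3. move(f,d)  →  {marked(f), near(e), on(d,d), on(d,f), on(e,f), on(f,c), on(f,e), on(f,f)}
optimal plan length = 3; 3 ≤ 3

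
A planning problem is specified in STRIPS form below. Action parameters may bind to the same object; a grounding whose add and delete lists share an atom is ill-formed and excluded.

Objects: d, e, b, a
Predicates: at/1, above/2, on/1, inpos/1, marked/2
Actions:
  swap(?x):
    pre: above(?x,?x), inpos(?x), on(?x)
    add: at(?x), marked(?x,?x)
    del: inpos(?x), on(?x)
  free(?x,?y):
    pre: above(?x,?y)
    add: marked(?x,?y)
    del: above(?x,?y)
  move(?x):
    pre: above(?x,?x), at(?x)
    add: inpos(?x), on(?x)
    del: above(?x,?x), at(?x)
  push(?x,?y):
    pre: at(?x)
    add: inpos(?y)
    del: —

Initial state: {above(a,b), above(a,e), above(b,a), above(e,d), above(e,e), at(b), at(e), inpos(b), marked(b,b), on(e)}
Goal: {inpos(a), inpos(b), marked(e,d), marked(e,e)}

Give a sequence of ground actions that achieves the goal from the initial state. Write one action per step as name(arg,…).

1. free(e,d)  →  {above(a,b), above(a,e), above(b,a), above(e,e), at(b), at(e), inpos(b), marked(b,b), marked(e,d), on(e)}
2. free(e,e)  →  {above(a,b), above(a,e), above(b,a), at(b), at(e), inpos(b), marked(b,b), marked(e,d), marked(e,e), on(e)}
3. push(e,a)  →  {above(a,b), above(a,e), above(b,a), at(b), at(e), inpos(a), inpos(b), marked(b,b), marked(e,d), marked(e,e), on(e)}

free(e,d); free(e,e); push(e,a)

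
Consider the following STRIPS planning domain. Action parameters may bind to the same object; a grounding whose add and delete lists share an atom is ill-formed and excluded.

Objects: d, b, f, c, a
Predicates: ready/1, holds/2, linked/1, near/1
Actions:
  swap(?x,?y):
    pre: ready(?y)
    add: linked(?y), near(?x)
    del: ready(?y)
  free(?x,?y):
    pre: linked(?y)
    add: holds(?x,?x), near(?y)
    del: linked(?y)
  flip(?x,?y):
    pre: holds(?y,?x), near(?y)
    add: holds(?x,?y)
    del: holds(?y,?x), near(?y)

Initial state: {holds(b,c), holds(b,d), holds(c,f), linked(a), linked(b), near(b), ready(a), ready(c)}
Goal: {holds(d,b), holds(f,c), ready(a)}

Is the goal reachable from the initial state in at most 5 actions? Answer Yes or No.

Yes

1. swap(c,c)  →  {holds(b,c), holds(b,d), holds(c,f), linked(a), linked(b), linked(c), near(b), near(c), ready(a)}
2. flip(d,b)  →  {holds(b,c), holds(c,f), holds(d,b), linked(a), linked(b), linked(c), near(c), ready(a)}
3. flip(f,c)  →  {holds(b,c), holds(d,b), holds(f,c), linked(a), linked(b), linked(c), ready(a)}
optimal plan length = 3; 3 ≤ 5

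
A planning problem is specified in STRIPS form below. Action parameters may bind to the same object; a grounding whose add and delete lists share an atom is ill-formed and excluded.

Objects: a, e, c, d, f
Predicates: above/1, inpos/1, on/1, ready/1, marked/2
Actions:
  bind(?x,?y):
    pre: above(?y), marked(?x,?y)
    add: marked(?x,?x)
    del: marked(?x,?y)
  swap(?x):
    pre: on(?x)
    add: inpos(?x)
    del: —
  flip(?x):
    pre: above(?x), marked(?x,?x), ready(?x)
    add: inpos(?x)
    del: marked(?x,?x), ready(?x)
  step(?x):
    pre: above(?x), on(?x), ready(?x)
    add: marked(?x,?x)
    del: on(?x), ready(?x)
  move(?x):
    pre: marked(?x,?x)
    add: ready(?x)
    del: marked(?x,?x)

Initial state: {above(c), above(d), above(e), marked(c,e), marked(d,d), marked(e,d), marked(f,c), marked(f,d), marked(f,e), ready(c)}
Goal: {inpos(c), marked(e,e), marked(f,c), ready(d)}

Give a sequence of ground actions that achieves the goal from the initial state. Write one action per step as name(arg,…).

1. bind(e,d)  →  {above(c), above(d), above(e), marked(c,e), marked(d,d), marked(e,e), marked(f,c), marked(f,d), marked(f,e), ready(c)}
2. bind(c,e)  →  {above(c), above(d), above(e), marked(c,c), marked(d,d), marked(e,e), marked(f,c), marked(f,d), marked(f,e), ready(c)}
3. flip(c)  →  {above(c), above(d), above(e), inpos(c), marked(d,d), marked(e,e), marked(f,c), marked(f,d), marked(f,e)}
4. move(d)  →  {above(c), above(d), above(e), inpos(c), marked(e,e), marked(f,c), marked(f,d), marked(f,e), ready(d)}

bind(e,d); bind(c,e); flip(c); move(d)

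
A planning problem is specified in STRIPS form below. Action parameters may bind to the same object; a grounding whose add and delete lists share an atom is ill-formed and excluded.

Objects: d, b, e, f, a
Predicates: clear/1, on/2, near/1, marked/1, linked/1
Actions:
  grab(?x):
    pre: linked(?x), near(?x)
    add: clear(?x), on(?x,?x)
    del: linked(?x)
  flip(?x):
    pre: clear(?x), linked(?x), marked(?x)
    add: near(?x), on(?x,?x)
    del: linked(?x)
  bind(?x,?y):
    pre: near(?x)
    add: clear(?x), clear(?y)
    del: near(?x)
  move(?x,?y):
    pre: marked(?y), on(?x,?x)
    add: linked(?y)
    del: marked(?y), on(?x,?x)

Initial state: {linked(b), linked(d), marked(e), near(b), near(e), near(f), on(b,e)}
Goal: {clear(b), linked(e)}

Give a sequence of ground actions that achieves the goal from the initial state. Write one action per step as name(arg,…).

1. grab(b)  →  {clear(b), linked(d), marked(e), near(b), near(e), near(f), on(b,b), on(b,e)}
2. move(b,e)  →  {clear(b), linked(d), linked(e), near(b), near(e), near(f), on(b,e)}

grab(b); move(b,e)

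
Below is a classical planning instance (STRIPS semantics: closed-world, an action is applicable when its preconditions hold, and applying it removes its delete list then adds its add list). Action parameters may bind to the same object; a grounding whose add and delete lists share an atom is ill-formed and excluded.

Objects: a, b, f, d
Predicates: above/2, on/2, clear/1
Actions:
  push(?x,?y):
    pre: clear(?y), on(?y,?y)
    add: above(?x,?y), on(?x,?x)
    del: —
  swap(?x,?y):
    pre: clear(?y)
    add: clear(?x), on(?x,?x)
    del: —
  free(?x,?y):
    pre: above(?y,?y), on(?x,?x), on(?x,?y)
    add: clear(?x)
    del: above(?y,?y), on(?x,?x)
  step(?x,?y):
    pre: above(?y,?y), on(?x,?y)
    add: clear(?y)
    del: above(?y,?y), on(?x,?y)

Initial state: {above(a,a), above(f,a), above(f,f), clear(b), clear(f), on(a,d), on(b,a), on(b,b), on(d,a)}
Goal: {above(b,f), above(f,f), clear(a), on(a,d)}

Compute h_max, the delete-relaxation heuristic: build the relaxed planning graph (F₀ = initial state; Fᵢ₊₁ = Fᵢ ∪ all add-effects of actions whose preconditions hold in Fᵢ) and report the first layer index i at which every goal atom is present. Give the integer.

F0 = init (9 atoms)
F1 = F0 ∪ {above(a,b), above(b,b), above(d,b), above(f,b), clear(a), clear(d), on(a,a), on(d,d), on(f,f)}  (18 atoms)
F2 = F1 ∪ {above(a,d), above(a,f), above(b,a), above(b,d), above(b,f), above(d,a), above(d,d), above(d,f), above(f,d)}  (27 atoms)
goal ⊆ F2  ⇒  h_max = 2

2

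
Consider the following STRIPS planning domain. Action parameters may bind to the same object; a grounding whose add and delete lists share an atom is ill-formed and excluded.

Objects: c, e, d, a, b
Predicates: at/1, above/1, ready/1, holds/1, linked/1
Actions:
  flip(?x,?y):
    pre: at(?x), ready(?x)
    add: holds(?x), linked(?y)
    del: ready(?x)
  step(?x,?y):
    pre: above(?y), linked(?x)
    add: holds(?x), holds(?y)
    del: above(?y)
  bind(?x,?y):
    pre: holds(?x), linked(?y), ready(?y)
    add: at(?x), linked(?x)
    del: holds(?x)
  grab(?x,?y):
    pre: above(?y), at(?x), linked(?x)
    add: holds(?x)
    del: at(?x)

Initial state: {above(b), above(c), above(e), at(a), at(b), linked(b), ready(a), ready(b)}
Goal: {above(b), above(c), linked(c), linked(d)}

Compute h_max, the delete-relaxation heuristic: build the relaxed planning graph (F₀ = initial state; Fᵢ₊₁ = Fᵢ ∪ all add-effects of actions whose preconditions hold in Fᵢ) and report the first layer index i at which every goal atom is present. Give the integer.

1

F0 = init (8 atoms)
F1 = F0 ∪ {holds(a), holds(b), holds(c), holds(e), linked(a), linked(c), linked(d), linked(e)}  (16 atoms)
goal ⊆ F1  ⇒  h_max = 1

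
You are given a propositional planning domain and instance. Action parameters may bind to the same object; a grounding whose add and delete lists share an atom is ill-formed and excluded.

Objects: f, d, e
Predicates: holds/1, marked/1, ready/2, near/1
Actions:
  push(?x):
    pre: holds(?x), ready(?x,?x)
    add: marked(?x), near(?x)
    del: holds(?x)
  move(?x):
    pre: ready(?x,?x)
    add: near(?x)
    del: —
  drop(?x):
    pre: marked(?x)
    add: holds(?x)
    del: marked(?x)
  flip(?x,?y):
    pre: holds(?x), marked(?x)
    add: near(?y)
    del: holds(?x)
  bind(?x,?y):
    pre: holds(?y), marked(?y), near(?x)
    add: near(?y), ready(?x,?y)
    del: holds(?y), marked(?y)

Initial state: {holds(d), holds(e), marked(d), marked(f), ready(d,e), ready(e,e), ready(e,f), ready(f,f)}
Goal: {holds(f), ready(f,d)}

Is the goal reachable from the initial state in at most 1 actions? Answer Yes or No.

1. move(f)  →  {holds(d), holds(e), marked(d), marked(f), near(f), ready(d,e), ready(e,e), ready(e,f), ready(f,f)}
2. drop(f)  →  {holds(d), holds(e), holds(f), marked(d), near(f), ready(d,e), ready(e,e), ready(e,f), ready(f,f)}
3. bind(f,d)  →  {holds(e), holds(f), near(d), near(f), ready(d,e), ready(e,e), ready(e,f), ready(f,d), ready(f,f)}
optimal plan length = 3; 3 > 1

No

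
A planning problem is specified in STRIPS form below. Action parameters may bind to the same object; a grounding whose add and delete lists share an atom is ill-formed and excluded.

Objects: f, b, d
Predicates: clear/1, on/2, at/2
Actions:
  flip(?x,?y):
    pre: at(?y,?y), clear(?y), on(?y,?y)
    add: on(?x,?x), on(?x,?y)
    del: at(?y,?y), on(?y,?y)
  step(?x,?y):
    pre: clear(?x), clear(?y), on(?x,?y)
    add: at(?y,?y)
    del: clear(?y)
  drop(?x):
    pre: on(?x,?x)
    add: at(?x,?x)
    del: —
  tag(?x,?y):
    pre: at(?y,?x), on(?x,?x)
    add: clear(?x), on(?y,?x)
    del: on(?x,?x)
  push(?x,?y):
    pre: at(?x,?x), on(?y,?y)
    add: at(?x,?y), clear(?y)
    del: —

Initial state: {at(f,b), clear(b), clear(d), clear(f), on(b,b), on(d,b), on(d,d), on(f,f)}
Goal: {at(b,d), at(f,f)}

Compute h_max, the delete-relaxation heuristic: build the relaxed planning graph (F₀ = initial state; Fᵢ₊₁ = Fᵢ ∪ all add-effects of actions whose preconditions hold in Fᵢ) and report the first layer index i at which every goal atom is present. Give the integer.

F0 = init (8 atoms)
F1 = F0 ∪ {at(b,b), at(d,d), at(f,f), on(f,b)}  (12 atoms)
F2 = F1 ∪ {at(b,d), at(b,f), at(d,b), at(d,f), at(f,d), on(b,d), on(b,f), on(d,f), on(f,d)}  (21 atoms)
goal ⊆ F2  ⇒  h_max = 2

2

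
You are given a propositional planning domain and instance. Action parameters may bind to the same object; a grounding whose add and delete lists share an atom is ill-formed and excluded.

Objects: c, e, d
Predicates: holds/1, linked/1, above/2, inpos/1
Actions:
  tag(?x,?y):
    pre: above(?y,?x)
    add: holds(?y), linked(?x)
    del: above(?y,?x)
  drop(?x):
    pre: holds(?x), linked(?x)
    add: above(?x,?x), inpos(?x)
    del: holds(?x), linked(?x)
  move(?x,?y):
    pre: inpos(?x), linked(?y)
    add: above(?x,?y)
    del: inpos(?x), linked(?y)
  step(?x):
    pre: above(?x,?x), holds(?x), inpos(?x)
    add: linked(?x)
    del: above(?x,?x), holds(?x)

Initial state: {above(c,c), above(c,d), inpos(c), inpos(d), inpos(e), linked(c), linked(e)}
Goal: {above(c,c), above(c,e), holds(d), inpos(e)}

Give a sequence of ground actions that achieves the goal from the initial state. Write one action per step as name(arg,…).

1. move(c,e)  →  {above(c,c), above(c,d), above(c,e), inpos(d), inpos(e), linked(c)}
2. move(d,c)  →  {above(c,c), above(c,d), above(c,e), above(d,c), inpos(e)}
3. tag(c,d)  →  {above(c,c), above(c,d), above(c,e), holds(d), inpos(e), linked(c)}

move(c,e); move(d,c); tag(c,d)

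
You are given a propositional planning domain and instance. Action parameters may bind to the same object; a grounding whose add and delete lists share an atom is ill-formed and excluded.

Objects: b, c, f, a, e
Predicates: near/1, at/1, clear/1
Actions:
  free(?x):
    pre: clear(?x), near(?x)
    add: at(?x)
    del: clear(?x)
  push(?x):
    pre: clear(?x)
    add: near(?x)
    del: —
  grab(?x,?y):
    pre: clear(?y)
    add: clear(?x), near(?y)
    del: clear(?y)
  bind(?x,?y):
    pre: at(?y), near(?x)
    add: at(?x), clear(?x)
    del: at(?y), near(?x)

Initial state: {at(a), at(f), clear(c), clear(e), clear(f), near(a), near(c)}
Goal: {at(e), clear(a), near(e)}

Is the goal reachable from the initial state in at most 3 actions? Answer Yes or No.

1. push(e)  →  {at(a), at(f), clear(c), clear(e), clear(f), near(a), near(c), near(e)}
2. free(e)  →  {at(a), at(e), at(f), clear(c), clear(f), near(a), near(c), near(e)}
3. grab(a,c)  →  {at(a), at(e), at(f), clear(a), clear(f), near(a), near(c), near(e)}
optimal plan length = 3; 3 ≤ 3

Yes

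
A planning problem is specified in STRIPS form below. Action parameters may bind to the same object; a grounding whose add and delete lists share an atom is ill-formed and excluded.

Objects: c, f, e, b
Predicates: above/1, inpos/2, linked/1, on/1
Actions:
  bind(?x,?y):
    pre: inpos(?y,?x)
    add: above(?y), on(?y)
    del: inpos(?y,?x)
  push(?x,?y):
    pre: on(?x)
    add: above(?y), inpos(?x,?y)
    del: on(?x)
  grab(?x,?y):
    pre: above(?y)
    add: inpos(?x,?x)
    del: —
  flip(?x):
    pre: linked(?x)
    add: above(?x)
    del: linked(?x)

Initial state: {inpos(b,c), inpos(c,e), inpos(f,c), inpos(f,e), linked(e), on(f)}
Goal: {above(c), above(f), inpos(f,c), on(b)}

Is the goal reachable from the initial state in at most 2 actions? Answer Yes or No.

No

1. bind(c,f)  →  {above(f), inpos(b,c), inpos(c,e), inpos(f,e), linked(e), on(f)}
2. bind(c,b)  →  {above(b), above(f), inpos(c,e), inpos(f,e), linked(e), on(b), on(f)}
3. push(f,c)  →  {above(b), above(c), above(f), inpos(c,e), inpos(f,c), inpos(f,e), linked(e), on(b)}
optimal plan length = 3; 3 > 2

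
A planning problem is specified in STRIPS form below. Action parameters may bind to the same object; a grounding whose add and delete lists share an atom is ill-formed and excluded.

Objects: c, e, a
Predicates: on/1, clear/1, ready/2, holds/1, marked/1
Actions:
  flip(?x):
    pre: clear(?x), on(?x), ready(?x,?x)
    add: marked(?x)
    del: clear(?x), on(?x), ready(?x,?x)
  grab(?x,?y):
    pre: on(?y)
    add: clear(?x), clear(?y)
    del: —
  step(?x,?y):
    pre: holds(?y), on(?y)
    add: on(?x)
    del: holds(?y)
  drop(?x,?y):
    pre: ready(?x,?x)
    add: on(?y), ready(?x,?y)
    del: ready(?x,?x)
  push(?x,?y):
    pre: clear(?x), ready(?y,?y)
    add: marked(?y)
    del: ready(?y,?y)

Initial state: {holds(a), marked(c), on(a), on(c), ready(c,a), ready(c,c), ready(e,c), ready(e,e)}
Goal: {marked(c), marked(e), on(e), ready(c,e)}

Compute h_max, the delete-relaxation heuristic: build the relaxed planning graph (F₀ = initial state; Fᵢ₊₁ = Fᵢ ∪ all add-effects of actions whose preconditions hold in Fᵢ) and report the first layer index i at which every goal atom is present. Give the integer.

2

F0 = init (8 atoms)
F1 = F0 ∪ {clear(a), clear(c), clear(e), on(e), ready(c,e), ready(e,a)}  (14 atoms)
F2 = F1 ∪ {marked(e)}  (15 atoms)
goal ⊆ F2  ⇒  h_max = 2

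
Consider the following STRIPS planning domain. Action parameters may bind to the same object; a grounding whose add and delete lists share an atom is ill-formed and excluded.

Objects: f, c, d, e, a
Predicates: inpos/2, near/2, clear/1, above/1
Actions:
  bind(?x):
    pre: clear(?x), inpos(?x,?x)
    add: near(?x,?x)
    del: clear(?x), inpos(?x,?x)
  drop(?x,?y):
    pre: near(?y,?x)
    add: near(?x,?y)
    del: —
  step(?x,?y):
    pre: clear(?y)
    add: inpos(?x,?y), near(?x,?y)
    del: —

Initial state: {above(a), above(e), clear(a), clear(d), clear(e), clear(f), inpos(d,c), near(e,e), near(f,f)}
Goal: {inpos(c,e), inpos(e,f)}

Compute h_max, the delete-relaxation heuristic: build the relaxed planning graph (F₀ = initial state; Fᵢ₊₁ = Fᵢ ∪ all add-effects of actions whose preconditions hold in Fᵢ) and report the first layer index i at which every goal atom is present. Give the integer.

1

F0 = init (9 atoms)
F1 = F0 ∪ {inpos(a,a), inpos(a,d), inpos(a,e), inpos(a,f), inpos(c,a), inpos(c,d), inpos(c,e), inpos(c,f), inpos(d,a), inpos(d,d), inpos(d,e), inpos(d,f), inpos(e,a), inpos(e,d), inpos(e,e), inpos(e,f), inpos(f,a), inpos(f,d), inpos(f,e), inpos(f,f), near(a,a), near(a,d), near(a,e), near(a,f), near(c,a), near(c,d), near(c,e), near(c,f), near(d,a), near(d,d), near(d,e), near(d,f), near(e,a), near(e,d), near(e,f), near(f,a), near(f,d), near(f,e)}  (47 atoms)
goal ⊆ F1  ⇒  h_max = 1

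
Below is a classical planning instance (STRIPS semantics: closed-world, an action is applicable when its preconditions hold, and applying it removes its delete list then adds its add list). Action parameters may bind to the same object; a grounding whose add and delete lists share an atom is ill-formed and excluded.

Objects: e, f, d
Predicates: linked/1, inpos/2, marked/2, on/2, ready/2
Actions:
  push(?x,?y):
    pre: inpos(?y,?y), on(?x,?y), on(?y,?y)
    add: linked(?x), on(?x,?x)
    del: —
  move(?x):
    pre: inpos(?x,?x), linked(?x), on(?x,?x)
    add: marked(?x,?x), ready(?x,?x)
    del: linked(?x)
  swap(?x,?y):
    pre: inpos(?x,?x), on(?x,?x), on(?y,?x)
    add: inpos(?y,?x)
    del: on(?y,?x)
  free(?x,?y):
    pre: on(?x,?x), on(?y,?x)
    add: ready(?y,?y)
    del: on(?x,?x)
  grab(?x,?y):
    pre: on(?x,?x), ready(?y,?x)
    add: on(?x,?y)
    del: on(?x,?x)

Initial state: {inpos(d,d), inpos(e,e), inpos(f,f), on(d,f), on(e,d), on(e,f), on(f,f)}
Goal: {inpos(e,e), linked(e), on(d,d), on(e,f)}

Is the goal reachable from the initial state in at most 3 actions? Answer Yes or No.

Yes

1. push(e,f)  →  {inpos(d,d), inpos(e,e), inpos(f,f), linked(e), on(d,f), on(e,d), on(e,e), on(e,f), on(f,f)}
2. push(d,f)  →  {inpos(d,d), inpos(e,e), inpos(f,f), linked(d), linked(e), on(d,d), on(d,f), on(e,d), on(e,e), on(e,f), on(f,f)}
optimal plan length = 2; 2 ≤ 3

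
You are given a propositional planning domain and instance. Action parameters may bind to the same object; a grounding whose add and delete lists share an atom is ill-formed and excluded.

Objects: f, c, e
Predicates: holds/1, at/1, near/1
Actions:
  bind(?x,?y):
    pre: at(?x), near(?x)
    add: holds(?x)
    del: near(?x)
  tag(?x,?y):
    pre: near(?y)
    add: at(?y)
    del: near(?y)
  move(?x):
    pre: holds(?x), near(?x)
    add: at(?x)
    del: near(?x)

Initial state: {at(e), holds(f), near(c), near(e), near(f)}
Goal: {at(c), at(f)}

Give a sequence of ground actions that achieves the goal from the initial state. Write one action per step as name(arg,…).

tag(f,f); tag(f,c)

1. tag(f,f)  →  {at(e), at(f), holds(f), near(c), near(e)}
2. tag(f,c)  →  {at(c), at(e), at(f), holds(f), near(e)}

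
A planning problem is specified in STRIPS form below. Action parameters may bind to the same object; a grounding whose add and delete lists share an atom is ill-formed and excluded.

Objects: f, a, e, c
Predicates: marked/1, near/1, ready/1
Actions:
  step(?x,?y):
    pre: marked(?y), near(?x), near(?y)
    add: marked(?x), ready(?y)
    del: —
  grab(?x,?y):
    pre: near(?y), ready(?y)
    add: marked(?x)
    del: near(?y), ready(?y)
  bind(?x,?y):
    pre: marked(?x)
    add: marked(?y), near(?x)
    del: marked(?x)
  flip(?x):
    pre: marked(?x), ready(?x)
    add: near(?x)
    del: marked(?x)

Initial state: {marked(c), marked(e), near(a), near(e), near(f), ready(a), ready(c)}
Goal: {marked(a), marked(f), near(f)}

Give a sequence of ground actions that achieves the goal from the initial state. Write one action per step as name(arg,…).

step(f,e); step(a,f)

1. step(f,e)  →  {marked(c), marked(e), marked(f), near(a), near(e), near(f), ready(a), ready(c), ready(e)}
2. step(a,f)  →  {marked(a), marked(c), marked(e), marked(f), near(a), near(e), near(f), ready(a), ready(c), ready(e), ready(f)}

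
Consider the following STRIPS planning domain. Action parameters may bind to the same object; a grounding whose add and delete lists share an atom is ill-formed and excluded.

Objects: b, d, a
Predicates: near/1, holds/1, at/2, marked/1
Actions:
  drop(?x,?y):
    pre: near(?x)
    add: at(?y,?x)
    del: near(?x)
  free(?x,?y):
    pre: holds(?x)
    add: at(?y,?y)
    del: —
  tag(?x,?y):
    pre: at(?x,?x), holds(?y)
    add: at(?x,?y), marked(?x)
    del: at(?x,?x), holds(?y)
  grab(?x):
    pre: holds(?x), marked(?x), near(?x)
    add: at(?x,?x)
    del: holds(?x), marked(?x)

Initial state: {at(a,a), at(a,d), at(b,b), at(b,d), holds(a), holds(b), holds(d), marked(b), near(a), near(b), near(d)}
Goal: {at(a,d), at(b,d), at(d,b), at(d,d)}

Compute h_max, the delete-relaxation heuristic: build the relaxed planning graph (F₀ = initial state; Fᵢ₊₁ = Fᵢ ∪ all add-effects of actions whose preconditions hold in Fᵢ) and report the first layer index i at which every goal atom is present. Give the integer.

F0 = init (11 atoms)
F1 = F0 ∪ {at(a,b), at(b,a), at(d,a), at(d,b), at(d,d), marked(a)}  (17 atoms)
goal ⊆ F1  ⇒  h_max = 1

1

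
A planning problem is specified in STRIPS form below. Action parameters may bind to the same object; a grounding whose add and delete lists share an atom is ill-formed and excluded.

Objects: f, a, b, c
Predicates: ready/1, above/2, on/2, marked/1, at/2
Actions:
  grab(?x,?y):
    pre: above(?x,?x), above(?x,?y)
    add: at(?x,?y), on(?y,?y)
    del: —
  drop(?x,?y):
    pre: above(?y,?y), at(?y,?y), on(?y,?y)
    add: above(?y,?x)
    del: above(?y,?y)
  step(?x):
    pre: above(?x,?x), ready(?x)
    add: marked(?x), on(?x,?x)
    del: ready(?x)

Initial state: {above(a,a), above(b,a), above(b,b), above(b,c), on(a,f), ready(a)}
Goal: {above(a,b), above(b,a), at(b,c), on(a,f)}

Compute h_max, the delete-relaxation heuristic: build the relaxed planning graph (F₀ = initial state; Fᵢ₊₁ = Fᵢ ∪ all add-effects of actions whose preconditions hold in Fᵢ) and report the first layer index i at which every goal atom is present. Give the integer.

F0 = init (6 atoms)
F1 = F0 ∪ {at(a,a), at(b,a), at(b,b), at(b,c), marked(a), on(a,a), on(b,b), on(c,c)}  (14 atoms)
F2 = F1 ∪ {above(a,b), above(a,c), above(a,f), above(b,f)}  (18 atoms)
goal ⊆ F2  ⇒  h_max = 2

2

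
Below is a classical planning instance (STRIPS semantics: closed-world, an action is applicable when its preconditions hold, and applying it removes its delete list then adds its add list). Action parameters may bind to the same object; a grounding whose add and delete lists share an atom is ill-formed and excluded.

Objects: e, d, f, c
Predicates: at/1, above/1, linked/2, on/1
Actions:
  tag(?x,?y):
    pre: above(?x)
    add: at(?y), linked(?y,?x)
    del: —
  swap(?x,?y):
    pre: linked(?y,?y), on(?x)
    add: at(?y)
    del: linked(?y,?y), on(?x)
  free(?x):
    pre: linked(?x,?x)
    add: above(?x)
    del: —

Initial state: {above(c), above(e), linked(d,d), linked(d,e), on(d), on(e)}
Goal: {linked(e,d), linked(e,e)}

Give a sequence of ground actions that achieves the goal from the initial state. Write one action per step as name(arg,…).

tag(e,e); free(d); tag(d,e)

1. tag(e,e)  →  {above(c), above(e), at(e), linked(d,d), linked(d,e), linked(e,e), on(d), on(e)}
2. free(d)  →  {above(c), above(d), above(e), at(e), linked(d,d), linked(d,e), linked(e,e), on(d), on(e)}
3. tag(d,e)  →  {above(c), above(d), above(e), at(e), linked(d,d), linked(d,e), linked(e,d), linked(e,e), on(d), on(e)}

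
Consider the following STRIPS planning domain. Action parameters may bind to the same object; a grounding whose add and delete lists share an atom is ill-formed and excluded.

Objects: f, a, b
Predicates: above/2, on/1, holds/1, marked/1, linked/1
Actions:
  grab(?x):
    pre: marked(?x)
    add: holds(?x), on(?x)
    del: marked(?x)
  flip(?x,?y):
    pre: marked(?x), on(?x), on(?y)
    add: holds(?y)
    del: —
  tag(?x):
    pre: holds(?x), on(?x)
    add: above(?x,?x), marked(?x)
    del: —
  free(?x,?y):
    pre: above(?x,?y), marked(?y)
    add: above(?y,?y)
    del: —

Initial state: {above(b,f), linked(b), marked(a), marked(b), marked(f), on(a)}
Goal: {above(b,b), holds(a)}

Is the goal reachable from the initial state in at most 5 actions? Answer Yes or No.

1. grab(a)  →  {above(b,f), holds(a), linked(b), marked(b), marked(f), on(a)}
2. grab(b)  →  {above(b,f), holds(a), holds(b), linked(b), marked(f), on(a), on(b)}
3. tag(b)  →  {above(b,b), above(b,f), holds(a), holds(b), linked(b), marked(b), marked(f), on(a), on(b)}
optimal plan length = 3; 3 ≤ 5

Yes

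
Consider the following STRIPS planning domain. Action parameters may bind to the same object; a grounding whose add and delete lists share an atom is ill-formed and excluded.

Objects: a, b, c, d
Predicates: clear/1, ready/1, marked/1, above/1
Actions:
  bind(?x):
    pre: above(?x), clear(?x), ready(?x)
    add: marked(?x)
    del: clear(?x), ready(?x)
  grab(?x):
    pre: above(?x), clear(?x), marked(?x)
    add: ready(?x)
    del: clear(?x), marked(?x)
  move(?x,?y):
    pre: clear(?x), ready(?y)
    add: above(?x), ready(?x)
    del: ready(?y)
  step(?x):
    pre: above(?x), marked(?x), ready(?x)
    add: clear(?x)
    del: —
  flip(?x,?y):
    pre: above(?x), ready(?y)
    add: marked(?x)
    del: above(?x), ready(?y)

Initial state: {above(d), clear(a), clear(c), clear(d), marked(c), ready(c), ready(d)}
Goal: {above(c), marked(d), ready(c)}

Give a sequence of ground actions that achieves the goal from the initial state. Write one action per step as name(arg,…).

1. flip(d,c)  →  {clear(a), clear(c), clear(d), marked(c), marked(d), ready(d)}
2. move(c,d)  →  {above(c), clear(a), clear(c), clear(d), marked(c), marked(d), ready(c)}

flip(d,c); move(c,d)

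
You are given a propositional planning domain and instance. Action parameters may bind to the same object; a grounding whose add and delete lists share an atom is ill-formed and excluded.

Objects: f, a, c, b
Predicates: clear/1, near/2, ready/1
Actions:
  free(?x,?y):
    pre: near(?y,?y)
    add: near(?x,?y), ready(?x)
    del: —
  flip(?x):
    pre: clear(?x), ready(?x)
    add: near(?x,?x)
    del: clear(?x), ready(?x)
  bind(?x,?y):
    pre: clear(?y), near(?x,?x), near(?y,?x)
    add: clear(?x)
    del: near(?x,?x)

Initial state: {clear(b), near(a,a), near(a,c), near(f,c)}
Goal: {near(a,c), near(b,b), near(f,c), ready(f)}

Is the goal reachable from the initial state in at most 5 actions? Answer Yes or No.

1. free(f,a)  →  {clear(b), near(a,a), near(a,c), near(f,a), near(f,c), ready(f)}
2. free(b,a)  →  {clear(b), near(a,a), near(a,c), near(b,a), near(f,a), near(f,c), ready(b), ready(f)}
3. flip(b)  →  {near(a,a), near(a,c), near(b,a), near(b,b), near(f,a), near(f,c), ready(f)}
optimal plan length = 3; 3 ≤ 5

Yes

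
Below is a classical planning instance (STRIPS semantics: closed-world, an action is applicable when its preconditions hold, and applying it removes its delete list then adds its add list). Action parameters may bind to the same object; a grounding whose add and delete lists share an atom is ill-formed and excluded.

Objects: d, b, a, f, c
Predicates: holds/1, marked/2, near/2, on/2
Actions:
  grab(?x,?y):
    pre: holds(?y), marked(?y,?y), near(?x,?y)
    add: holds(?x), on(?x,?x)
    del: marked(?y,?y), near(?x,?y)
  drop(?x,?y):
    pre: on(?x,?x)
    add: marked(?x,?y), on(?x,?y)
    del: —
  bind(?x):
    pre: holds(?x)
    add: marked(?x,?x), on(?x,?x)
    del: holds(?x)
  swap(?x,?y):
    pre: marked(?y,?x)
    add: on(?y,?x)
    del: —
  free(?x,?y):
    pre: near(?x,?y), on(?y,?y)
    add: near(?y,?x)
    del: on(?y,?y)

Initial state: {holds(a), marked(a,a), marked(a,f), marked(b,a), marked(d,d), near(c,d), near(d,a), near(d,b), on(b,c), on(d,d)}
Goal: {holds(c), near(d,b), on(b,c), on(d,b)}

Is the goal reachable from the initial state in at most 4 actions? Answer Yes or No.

1. grab(d,a)  →  {holds(a), holds(d), marked(a,f), marked(b,a), marked(d,d), near(c,d), near(d,b), on(b,c), on(d,d)}
2. grab(c,d)  →  {holds(a), holds(c), holds(d), marked(a,f), marked(b,a), near(d,b), on(b,c), on(c,c), on(d,d)}
3. drop(d,b)  →  {holds(a), holds(c), holds(d), marked(a,f), marked(b,a), marked(d,b), near(d,b), on(b,c), on(c,c), on(d,b), on(d,d)}
optimal plan length = 3; 3 ≤ 4

Yes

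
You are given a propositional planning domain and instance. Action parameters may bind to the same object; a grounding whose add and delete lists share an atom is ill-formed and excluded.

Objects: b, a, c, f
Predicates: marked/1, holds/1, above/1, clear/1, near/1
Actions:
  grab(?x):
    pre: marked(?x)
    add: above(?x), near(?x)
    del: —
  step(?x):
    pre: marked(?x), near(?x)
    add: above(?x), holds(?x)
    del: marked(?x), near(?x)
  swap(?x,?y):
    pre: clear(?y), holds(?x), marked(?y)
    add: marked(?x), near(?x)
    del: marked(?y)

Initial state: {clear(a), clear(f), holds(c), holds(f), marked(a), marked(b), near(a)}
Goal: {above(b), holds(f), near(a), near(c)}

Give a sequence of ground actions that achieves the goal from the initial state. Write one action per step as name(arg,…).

grab(b); swap(c,a)

1. grab(b)  →  {above(b), clear(a), clear(f), holds(c), holds(f), marked(a), marked(b), near(a), near(b)}
2. swap(c,a)  →  {above(b), clear(a), clear(f), holds(c), holds(f), marked(b), marked(c), near(a), near(b), near(c)}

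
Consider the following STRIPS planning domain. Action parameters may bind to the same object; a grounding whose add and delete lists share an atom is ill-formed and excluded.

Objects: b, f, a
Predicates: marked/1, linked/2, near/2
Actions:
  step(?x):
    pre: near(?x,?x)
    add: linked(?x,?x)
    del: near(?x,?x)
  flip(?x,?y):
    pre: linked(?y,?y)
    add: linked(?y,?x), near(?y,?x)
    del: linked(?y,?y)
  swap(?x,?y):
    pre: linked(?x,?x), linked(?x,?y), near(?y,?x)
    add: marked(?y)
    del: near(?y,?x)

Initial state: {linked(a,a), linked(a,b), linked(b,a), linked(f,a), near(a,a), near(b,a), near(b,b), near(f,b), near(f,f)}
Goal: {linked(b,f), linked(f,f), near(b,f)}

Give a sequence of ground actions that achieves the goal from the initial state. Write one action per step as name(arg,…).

step(b); step(f); flip(f,b)

1. step(b)  →  {linked(a,a), linked(a,b), linked(b,a), linked(b,b), linked(f,a), near(a,a), near(b,a), near(f,b), near(f,f)}
2. step(f)  →  {linked(a,a), linked(a,b), linked(b,a), linked(b,b), linked(f,a), linked(f,f), near(a,a), near(b,a), near(f,b)}
3. flip(f,b)  →  {linked(a,a), linked(a,b), linked(b,a), linked(b,f), linked(f,a), linked(f,f), near(a,a), near(b,a), near(b,f), near(f,b)}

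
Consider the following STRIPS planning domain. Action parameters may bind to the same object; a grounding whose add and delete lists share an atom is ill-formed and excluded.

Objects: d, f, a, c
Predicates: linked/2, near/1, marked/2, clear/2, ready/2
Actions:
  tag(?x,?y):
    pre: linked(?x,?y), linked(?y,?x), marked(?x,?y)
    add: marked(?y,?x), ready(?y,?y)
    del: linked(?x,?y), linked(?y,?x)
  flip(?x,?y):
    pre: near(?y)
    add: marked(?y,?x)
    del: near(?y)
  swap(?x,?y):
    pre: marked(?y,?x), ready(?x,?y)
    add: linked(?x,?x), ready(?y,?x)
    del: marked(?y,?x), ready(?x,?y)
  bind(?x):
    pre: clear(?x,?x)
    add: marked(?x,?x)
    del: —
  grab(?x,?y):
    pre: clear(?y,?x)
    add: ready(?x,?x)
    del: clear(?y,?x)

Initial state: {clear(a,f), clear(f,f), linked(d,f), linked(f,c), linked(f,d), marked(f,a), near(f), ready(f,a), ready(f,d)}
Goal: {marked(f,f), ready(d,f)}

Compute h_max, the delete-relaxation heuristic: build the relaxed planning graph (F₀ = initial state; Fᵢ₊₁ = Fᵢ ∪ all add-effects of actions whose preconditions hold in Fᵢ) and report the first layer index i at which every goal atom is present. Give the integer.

3

F0 = init (9 atoms)
F1 = F0 ∪ {marked(f,c), marked(f,d), marked(f,f), ready(f,f)}  (13 atoms)
F2 = F1 ∪ {marked(d,f), ready(d,d)}  (15 atoms)
F3 = F2 ∪ {linked(f,f), ready(d,f)}  (17 atoms)
goal ⊆ F3  ⇒  h_max = 3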